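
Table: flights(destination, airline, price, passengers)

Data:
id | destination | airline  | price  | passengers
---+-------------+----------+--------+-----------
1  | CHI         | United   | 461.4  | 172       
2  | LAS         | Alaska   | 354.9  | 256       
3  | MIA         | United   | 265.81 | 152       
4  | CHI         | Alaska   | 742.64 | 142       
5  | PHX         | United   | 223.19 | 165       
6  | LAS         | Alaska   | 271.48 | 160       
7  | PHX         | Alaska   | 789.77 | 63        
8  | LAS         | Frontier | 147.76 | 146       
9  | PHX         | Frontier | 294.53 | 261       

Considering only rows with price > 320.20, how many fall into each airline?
SELECT airline, COUNT(*)
FROM flights
WHERE price > 320.20
GROUP BY airline

Note: WHERE filters rows before grouping.

Result:
  Alaska: 3
  United: 1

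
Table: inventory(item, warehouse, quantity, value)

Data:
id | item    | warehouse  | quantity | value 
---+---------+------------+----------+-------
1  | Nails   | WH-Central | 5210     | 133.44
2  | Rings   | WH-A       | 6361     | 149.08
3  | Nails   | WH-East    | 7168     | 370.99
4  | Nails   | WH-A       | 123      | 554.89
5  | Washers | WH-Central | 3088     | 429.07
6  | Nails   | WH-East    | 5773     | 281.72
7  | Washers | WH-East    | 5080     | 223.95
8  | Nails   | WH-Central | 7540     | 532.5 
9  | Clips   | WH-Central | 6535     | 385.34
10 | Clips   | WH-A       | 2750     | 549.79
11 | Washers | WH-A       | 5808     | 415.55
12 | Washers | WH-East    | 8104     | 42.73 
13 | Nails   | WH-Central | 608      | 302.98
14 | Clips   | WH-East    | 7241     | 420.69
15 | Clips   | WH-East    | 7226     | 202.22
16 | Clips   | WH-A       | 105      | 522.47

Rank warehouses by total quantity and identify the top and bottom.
SELECT warehouse, SUM(quantity)
FROM inventory
GROUP BY warehouse
ORDER BY SUM(quantity)

All groups:
  WH-A: 15147
  WH-Central: 22981
  WH-East: 40592

Highest: WH-East (40592)
Lowest: WH-A (15147)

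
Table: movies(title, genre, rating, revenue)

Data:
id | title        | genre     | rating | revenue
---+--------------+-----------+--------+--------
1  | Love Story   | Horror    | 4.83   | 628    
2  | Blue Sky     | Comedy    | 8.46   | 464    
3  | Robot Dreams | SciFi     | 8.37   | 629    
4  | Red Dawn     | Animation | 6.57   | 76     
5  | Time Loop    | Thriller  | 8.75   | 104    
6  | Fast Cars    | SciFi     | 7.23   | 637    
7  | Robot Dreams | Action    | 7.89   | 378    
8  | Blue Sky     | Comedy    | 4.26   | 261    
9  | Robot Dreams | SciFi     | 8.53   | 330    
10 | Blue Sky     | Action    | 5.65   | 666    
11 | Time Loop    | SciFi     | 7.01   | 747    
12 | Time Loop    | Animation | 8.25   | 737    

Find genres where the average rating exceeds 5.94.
SELECT genre, AVG(rating)
FROM movies
GROUP BY genre
HAVING AVG(rating) > 5.94

Result:
  Action: avg=6.77
  Animation: avg=7.41
  Comedy: avg=6.36
  SciFi: avg=7.79
  Thriller: avg=8.75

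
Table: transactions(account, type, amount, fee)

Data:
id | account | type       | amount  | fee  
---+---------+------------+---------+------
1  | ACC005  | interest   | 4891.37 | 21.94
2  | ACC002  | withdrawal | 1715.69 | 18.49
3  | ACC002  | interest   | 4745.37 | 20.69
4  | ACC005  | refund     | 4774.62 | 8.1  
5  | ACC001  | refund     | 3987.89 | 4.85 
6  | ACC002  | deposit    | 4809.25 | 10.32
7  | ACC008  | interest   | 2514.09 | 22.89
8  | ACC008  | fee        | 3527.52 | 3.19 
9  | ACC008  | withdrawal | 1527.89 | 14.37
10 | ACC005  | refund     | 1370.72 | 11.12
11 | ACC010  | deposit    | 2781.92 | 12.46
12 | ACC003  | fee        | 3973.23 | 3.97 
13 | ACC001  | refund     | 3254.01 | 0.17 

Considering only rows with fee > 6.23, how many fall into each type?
SELECT type, COUNT(*)
FROM transactions
WHERE fee > 6.23
GROUP BY type

Note: WHERE filters rows before grouping.

Result:
  deposit: 2
  interest: 3
  refund: 2
  withdrawal: 2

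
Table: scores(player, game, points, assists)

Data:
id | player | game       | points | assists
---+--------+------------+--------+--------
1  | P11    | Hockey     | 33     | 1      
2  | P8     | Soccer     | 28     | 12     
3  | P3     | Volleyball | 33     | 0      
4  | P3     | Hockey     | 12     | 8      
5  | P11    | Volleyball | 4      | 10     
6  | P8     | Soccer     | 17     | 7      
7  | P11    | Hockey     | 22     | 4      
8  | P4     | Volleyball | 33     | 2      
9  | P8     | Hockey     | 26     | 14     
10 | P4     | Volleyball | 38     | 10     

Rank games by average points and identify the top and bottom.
SELECT game, AVG(points)
FROM scores
GROUP BY game
ORDER BY AVG(points)

All groups:
  Soccer: 22.50
  Hockey: 23.25
  Volleyball: 27.00

Highest: Volleyball (27.00)
Lowest: Soccer (22.50)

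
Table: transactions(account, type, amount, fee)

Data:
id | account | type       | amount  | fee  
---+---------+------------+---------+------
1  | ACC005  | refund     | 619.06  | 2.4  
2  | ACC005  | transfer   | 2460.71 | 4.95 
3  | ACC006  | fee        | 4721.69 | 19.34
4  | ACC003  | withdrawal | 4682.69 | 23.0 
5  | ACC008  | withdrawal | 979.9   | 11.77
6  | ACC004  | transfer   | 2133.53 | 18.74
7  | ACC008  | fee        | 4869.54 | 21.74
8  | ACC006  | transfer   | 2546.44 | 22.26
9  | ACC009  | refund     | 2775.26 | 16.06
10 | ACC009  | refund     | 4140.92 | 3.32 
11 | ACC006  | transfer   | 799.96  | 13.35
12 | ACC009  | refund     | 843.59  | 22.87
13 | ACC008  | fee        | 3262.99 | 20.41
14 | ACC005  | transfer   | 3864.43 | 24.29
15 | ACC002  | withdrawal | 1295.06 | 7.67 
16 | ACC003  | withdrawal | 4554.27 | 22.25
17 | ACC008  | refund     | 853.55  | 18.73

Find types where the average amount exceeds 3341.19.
SELECT type, AVG(amount)
FROM transactions
GROUP BY type
HAVING AVG(amount) > 3341.19

Result:
  fee: avg=4284.74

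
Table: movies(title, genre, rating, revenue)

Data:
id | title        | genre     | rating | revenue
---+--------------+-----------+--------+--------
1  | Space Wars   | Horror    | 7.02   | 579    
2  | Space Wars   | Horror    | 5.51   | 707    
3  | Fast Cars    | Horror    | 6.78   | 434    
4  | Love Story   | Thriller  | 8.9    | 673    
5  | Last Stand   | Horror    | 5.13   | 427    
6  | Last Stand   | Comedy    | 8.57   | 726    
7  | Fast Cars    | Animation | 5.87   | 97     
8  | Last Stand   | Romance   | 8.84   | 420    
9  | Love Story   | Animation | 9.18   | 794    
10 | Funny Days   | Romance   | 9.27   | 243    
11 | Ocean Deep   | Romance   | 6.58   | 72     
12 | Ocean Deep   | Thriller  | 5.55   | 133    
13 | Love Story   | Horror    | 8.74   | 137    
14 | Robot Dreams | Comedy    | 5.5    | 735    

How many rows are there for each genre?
SELECT genre, COUNT(*) as count
FROM movies
GROUP BY genre

Result:
  Animation: 2
  Comedy: 2
  Horror: 5
  Romance: 3
  Thriller: 2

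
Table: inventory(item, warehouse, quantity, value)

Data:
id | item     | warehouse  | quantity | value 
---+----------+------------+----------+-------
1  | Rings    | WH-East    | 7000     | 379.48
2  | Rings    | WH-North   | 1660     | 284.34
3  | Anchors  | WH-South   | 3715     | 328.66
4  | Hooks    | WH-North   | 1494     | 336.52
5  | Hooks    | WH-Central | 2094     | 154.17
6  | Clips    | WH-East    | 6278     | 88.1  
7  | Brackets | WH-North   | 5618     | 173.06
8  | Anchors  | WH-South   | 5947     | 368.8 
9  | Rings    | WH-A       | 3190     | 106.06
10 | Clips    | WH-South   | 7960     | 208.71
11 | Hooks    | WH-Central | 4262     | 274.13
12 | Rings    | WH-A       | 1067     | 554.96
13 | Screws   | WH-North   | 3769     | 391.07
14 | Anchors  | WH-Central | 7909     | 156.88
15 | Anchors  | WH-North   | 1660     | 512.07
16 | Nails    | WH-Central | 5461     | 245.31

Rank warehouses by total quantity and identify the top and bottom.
SELECT warehouse, SUM(quantity)
FROM inventory
GROUP BY warehouse
ORDER BY SUM(quantity)

All groups:
  WH-A: 4257
  WH-East: 13278
  WH-North: 14201
  WH-South: 17622
  WH-Central: 19726

Highest: WH-Central (19726)
Lowest: WH-A (4257)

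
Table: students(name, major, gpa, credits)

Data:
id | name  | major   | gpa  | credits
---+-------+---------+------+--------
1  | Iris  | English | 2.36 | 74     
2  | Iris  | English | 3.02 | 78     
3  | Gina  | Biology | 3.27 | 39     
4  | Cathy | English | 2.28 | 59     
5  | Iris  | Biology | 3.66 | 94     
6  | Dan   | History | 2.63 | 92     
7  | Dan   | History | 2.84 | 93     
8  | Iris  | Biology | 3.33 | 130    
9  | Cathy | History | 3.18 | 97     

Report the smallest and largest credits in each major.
SELECT major, MIN(credits), MAX(credits)
FROM students
GROUP BY major

Result:
  Biology: min=39, max=130
  English: min=59, max=78
  History: min=92, max=97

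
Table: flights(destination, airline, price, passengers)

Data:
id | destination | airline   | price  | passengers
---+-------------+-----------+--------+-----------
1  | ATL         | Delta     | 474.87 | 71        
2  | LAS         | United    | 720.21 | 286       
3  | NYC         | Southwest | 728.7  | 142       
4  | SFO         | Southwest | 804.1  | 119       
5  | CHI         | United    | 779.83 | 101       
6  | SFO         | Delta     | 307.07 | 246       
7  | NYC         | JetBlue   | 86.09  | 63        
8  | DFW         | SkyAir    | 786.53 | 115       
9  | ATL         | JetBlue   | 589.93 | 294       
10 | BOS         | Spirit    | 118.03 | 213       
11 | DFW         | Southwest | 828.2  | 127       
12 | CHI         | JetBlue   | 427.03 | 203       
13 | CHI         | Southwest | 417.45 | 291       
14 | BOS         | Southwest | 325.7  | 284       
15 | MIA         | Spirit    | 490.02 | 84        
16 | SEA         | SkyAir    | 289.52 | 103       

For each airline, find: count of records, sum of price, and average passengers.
SELECT airline,
       COUNT(*) as cnt,
       SUM(price) as total_price,
       AVG(passengers) as avg_passengers
FROM flights
GROUP BY airline

Result:
  Delta: 2 records, 781.94 total price, 158.50 avg passengers
  JetBlue: 3 records, 1103.05 total price, 186.67 avg passengers
  SkyAir: 2 records, 1076.05 total price, 109.00 avg passengers
  Southwest: 5 records, 3104.15 total price, 192.60 avg passengers
  Spirit: 2 records, 608.05 total price, 148.50 avg passengers
  United: 2 records, 1500.04 total price, 193.50 avg passengers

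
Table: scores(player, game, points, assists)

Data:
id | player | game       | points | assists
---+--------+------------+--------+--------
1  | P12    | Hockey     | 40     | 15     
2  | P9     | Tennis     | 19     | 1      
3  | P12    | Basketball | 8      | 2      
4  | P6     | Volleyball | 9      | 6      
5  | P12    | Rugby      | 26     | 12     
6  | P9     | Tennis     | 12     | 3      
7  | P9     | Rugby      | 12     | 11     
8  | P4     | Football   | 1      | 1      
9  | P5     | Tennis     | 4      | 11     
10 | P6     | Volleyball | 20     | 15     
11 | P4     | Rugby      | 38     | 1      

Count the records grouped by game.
SELECT game, COUNT(*) as count
FROM scores
GROUP BY game

Result:
  Basketball: 1
  Football: 1
  Hockey: 1
  Rugby: 3
  Tennis: 3
  Volleyball: 2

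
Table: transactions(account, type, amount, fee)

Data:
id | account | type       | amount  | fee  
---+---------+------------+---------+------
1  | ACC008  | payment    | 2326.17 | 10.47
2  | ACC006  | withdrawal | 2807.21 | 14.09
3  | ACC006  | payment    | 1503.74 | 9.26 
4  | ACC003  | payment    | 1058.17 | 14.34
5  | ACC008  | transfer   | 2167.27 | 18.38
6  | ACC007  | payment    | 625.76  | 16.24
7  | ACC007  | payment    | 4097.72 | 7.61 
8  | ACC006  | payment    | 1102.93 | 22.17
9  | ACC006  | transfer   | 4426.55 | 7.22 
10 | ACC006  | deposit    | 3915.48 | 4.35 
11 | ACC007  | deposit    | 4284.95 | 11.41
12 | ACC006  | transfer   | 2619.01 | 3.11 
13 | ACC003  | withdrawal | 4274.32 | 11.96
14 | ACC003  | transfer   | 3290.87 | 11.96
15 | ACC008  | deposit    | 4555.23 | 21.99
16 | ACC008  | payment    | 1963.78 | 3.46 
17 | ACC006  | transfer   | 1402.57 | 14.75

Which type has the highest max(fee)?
SELECT type, MAX(fee) as val
FROM transactions
GROUP BY type
ORDER BY val DESC
LIMIT 1

Result: payment with max(fee) = 22.17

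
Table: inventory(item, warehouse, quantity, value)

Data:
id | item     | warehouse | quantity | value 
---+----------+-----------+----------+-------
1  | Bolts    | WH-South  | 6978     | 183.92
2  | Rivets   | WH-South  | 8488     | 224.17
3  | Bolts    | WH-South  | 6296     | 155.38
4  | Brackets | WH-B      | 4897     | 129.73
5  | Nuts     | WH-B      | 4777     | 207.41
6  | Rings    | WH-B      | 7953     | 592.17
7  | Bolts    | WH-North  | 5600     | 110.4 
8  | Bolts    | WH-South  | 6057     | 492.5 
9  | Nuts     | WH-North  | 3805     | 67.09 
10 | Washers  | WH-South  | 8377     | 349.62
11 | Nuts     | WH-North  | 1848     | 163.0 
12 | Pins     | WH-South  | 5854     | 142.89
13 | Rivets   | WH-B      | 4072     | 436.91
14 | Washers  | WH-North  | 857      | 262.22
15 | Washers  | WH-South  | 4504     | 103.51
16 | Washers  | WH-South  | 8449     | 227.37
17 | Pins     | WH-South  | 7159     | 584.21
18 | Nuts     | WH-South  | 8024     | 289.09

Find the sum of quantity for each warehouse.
SELECT warehouse, SUM(quantity) as result
FROM inventory
GROUP BY warehouse

Result:
  WH-B: 21699
  WH-North: 12110
  WH-South: 70186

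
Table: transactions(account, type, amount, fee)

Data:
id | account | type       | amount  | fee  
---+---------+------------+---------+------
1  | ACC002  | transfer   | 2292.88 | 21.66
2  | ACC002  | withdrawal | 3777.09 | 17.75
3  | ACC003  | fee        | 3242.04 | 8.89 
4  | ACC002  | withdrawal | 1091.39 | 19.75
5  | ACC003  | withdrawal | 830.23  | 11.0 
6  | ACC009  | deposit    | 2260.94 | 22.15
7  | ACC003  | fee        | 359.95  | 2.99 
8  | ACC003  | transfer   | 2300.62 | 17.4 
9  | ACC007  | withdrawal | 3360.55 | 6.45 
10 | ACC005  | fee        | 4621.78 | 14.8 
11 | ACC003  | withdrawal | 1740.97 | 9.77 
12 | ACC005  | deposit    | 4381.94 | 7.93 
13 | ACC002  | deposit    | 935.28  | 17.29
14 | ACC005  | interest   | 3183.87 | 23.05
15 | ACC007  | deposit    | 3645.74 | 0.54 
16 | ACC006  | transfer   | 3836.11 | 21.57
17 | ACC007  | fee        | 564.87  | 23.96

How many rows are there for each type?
SELECT type, COUNT(*) as count
FROM transactions
GROUP BY type

Result:
  deposit: 4
  fee: 4
  interest: 1
  transfer: 3
  withdrawal: 5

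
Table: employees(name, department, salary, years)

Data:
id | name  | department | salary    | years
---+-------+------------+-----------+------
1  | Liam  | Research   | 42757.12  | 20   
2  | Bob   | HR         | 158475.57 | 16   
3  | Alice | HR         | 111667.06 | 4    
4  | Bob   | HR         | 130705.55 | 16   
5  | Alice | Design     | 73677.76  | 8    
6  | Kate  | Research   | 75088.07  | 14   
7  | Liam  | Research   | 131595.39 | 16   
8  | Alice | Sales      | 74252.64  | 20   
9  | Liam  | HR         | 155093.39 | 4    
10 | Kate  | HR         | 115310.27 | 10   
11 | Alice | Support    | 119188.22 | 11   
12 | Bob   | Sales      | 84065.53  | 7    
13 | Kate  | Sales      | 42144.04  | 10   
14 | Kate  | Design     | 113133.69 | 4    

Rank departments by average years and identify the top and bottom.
SELECT department, AVG(years)
FROM employees
GROUP BY department
ORDER BY AVG(years)

All groups:
  Design: 6.00
  HR: 10.00
  Support: 11.00
  Sales: 12.33
  Research: 16.67

Highest: Research (16.67)
Lowest: Design (6.00)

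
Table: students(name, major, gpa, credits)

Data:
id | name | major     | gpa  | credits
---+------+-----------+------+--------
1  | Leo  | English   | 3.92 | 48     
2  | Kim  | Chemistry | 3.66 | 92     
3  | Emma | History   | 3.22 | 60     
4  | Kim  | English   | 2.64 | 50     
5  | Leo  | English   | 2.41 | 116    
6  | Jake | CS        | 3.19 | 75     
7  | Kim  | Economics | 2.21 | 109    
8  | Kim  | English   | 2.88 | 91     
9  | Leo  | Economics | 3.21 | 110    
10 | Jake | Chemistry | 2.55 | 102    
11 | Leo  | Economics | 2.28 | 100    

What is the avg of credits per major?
SELECT major, AVG(credits) as result
FROM students
GROUP BY major

Result:
  CS: 75.00
  Chemistry: 97.00
  Economics: 106.33
  English: 76.25
  History: 60.00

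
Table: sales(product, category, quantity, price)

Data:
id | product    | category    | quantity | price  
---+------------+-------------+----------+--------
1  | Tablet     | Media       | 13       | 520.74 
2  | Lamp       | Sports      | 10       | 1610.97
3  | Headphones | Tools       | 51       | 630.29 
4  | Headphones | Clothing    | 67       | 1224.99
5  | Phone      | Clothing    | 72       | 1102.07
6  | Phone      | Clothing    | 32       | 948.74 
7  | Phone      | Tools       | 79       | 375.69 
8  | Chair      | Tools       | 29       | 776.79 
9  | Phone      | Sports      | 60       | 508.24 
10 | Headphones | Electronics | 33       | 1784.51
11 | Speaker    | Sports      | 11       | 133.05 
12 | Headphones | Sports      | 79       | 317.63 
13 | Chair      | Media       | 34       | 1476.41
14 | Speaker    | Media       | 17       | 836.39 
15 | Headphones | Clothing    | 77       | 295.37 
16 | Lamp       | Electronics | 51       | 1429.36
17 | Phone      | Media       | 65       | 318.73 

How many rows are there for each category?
SELECT category, COUNT(*) as count
FROM sales
GROUP BY category

Result:
  Clothing: 4
  Electronics: 2
  Media: 4
  Sports: 4
  Tools: 3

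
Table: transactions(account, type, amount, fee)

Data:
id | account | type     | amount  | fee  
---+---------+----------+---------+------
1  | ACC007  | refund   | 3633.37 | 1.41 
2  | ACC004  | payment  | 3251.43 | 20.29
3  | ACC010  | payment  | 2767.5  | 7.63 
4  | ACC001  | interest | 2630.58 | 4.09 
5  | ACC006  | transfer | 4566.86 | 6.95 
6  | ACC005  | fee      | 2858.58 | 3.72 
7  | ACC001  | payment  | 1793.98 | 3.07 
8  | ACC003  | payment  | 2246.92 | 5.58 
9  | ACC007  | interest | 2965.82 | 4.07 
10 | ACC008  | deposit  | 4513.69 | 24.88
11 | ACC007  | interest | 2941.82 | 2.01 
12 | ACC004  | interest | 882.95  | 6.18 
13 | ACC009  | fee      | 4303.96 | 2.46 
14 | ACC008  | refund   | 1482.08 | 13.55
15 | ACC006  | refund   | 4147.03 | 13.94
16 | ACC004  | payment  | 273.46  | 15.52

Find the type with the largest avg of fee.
SELECT type, AVG(fee) as val
FROM transactions
GROUP BY type
ORDER BY val DESC
LIMIT 1

Result: deposit with avg(fee) = 24.88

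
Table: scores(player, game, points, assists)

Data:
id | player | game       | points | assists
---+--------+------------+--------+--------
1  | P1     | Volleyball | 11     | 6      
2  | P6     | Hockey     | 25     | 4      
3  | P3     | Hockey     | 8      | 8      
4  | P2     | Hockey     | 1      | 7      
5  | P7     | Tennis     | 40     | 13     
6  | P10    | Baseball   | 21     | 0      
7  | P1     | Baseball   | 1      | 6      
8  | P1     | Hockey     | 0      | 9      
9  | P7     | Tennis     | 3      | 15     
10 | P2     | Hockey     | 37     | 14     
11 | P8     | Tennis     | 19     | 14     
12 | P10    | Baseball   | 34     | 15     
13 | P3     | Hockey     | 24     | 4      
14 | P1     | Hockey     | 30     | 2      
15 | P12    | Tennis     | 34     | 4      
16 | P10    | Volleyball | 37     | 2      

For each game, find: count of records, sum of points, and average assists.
SELECT game,
       COUNT(*) as cnt,
       SUM(points) as total_points,
       AVG(assists) as avg_assists
FROM scores
GROUP BY game

Result:
  Baseball: 3 records, 56 total points, 7.00 avg assists
  Hockey: 7 records, 125 total points, 6.86 avg assists
  Tennis: 4 records, 96 total points, 11.50 avg assists
  Volleyball: 2 records, 48 total points, 4.00 avg assists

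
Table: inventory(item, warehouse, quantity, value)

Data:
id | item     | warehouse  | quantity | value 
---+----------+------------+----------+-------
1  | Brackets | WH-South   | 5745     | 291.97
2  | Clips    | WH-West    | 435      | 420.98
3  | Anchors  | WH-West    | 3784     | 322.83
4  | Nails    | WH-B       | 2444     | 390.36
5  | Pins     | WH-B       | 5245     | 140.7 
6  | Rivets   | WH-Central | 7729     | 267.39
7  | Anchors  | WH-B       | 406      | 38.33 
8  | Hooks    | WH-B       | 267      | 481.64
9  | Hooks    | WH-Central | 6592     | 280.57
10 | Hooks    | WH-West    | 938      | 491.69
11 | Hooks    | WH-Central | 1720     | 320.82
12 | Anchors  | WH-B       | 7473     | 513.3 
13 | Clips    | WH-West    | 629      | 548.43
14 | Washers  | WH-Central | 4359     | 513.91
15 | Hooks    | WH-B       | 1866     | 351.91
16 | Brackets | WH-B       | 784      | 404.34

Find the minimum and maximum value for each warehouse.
SELECT warehouse, MIN(value), MAX(value)
FROM inventory
GROUP BY warehouse

Result:
  WH-B: min=38.33, max=513.30
  WH-Central: min=267.39, max=513.91
  WH-South: min=291.97, max=291.97
  WH-West: min=322.83, max=548.43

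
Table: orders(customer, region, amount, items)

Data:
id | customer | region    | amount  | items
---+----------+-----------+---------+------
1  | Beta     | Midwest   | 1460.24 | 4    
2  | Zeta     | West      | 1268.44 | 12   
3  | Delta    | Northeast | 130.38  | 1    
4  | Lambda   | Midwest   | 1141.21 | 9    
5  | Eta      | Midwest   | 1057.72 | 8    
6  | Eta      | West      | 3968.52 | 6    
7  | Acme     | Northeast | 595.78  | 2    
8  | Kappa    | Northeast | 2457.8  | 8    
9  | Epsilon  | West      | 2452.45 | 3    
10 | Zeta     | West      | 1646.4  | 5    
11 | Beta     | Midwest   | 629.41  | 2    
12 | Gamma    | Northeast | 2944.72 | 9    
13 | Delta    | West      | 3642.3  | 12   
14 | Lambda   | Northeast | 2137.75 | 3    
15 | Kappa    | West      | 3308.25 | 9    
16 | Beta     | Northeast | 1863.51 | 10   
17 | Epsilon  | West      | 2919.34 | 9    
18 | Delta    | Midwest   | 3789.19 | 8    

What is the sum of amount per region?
SELECT region, SUM(amount) as result
FROM orders
GROUP BY region

Result:
  Midwest: 8077.77
  Northeast: 10129.94
  West: 19205.70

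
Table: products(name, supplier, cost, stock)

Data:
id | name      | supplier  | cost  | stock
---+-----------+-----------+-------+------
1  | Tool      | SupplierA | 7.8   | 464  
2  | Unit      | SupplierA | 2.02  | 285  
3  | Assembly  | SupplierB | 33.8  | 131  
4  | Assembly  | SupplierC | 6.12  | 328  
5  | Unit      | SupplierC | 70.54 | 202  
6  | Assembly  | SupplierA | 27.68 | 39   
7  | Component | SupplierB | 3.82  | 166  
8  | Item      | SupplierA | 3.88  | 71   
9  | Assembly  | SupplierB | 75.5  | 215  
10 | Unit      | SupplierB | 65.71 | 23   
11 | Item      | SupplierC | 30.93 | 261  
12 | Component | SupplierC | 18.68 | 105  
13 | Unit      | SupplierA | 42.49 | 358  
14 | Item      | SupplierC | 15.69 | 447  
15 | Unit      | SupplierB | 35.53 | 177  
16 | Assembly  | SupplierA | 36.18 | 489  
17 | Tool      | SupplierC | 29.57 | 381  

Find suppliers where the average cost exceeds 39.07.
SELECT supplier, AVG(cost)
FROM products
GROUP BY supplier
HAVING AVG(cost) > 39.07

Result:
  SupplierB: avg=42.87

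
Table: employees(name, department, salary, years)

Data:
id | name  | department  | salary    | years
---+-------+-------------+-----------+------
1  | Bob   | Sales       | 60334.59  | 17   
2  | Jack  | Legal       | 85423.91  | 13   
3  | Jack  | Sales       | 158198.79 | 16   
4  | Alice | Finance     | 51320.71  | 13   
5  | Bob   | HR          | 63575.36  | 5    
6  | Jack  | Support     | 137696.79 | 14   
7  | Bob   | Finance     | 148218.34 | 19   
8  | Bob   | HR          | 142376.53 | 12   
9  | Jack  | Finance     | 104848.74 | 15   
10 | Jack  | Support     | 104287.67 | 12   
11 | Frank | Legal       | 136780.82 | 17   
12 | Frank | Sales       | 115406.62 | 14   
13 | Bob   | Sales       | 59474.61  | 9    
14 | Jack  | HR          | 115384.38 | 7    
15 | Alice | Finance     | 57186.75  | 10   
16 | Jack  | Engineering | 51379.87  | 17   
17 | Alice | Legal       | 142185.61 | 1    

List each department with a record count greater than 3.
SELECT department, COUNT(*) as cnt
FROM employees
GROUP BY department
HAVING COUNT(*) > 3

Result:
  Finance: 4
  Sales: 4

Note: HAVING filters groups after aggregation, WHERE filters rows before.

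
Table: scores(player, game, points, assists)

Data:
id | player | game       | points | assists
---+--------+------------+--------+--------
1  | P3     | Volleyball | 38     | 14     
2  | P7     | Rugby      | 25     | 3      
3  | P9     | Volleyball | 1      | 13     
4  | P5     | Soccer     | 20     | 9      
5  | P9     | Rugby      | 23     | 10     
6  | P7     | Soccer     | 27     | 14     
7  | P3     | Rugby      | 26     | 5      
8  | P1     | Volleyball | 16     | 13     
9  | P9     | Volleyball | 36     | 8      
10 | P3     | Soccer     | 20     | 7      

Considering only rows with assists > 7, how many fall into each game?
SELECT game, COUNT(*)
FROM scores
WHERE assists > 7
GROUP BY game

Note: WHERE filters rows before grouping.

Result:
  Rugby: 1
  Soccer: 2
  Volleyball: 4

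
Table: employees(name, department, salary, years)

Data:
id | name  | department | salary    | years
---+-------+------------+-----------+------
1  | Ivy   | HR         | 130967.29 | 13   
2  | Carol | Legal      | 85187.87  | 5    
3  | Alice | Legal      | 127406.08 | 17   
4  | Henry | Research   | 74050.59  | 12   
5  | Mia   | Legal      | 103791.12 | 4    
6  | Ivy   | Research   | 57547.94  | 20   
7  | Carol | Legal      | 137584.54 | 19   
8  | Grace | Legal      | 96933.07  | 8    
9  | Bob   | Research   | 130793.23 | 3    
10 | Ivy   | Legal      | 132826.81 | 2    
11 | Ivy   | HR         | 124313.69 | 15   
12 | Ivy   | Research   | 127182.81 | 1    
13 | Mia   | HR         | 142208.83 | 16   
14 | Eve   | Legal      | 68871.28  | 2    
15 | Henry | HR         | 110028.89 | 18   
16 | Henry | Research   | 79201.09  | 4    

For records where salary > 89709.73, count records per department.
SELECT department, COUNT(*)
FROM employees
WHERE salary > 89709.73
GROUP BY department

Note: WHERE filters rows before grouping.

Result:
  HR: 4
  Legal: 5
  Research: 2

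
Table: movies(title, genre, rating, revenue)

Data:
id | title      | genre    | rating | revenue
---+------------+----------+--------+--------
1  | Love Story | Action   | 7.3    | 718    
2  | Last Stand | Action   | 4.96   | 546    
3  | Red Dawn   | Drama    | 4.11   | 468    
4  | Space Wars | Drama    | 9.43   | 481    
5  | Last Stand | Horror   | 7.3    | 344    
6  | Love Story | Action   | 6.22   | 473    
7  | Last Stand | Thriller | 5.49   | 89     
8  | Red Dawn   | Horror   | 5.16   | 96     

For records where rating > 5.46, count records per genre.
SELECT genre, COUNT(*)
FROM movies
WHERE rating > 5.46
GROUP BY genre

Note: WHERE filters rows before grouping.

Result:
  Action: 2
  Drama: 1
  Horror: 1
  Thriller: 1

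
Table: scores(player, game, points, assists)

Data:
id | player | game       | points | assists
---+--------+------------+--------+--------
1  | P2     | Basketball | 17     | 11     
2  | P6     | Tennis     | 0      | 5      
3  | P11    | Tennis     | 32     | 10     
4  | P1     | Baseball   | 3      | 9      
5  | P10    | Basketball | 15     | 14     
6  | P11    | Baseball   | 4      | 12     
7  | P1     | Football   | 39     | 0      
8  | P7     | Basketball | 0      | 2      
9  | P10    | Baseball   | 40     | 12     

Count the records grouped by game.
SELECT game, COUNT(*) as count
FROM scores
GROUP BY game

Result:
  Baseball: 3
  Basketball: 3
  Football: 1
  Tennis: 2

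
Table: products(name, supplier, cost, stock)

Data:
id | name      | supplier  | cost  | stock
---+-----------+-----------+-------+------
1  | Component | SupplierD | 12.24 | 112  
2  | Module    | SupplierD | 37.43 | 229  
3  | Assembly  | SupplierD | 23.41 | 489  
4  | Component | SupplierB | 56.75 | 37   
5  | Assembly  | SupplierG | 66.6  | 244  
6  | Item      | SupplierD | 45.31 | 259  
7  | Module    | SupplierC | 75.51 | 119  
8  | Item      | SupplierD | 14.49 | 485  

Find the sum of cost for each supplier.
SELECT supplier, SUM(cost) as result
FROM products
GROUP BY supplier

Result:
  SupplierB: 56.75
  SupplierC: 75.51
  SupplierD: 132.88
  SupplierG: 66.60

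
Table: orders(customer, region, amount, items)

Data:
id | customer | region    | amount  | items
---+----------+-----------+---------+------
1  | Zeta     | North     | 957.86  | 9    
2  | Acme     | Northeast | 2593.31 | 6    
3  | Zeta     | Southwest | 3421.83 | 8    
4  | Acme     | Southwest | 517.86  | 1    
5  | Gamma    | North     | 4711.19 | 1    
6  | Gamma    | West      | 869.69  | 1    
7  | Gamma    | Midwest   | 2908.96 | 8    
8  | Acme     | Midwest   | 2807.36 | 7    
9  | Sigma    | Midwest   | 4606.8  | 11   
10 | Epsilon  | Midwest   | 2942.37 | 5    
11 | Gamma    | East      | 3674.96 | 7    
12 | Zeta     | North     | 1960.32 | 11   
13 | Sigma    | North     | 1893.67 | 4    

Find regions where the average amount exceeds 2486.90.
SELECT region, AVG(amount)
FROM orders
GROUP BY region
HAVING AVG(amount) > 2486.90

Result:
  East: avg=3674.96
  Midwest: avg=3316.37
  Northeast: avg=2593.31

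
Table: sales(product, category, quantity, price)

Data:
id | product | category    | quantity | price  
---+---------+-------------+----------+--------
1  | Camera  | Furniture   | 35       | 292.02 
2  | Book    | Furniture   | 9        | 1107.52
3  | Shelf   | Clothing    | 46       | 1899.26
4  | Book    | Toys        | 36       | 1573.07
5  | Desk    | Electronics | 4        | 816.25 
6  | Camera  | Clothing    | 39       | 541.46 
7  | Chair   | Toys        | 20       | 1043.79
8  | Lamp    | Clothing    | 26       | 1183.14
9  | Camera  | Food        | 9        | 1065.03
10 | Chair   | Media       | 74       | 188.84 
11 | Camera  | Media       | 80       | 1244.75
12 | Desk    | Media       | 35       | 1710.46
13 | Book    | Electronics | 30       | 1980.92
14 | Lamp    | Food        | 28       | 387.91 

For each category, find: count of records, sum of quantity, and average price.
SELECT category,
       COUNT(*) as cnt,
       SUM(quantity) as total_quantity,
       AVG(price) as avg_price
FROM sales
GROUP BY category

Result:
  Clothing: 3 records, 111 total quantity, 1207.95 avg price
  Electronics: 2 records, 34 total quantity, 1398.59 avg price
  Food: 2 records, 37 total quantity, 726.47 avg price
  Furniture: 2 records, 44 total quantity, 699.77 avg price
  Media: 3 records, 189 total quantity, 1048.02 avg price
  Toys: 2 records, 56 total quantity, 1308.43 avg price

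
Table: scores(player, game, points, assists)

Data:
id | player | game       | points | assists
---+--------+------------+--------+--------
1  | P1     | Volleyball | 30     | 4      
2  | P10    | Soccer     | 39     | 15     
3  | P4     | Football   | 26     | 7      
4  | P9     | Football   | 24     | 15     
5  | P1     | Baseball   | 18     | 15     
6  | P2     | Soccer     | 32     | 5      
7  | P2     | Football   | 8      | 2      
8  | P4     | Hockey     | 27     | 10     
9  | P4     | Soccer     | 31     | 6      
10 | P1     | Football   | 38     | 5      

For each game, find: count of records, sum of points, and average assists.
SELECT game,
       COUNT(*) as cnt,
       SUM(points) as total_points,
       AVG(assists) as avg_assists
FROM scores
GROUP BY game

Result:
  Baseball: 1 records, 18 total points, 15.00 avg assists
  Football: 4 records, 96 total points, 7.25 avg assists
  Hockey: 1 records, 27 total points, 10.00 avg assists
  Soccer: 3 records, 102 total points, 8.67 avg assists
  Volleyball: 1 records, 30 total points, 4.00 avg assists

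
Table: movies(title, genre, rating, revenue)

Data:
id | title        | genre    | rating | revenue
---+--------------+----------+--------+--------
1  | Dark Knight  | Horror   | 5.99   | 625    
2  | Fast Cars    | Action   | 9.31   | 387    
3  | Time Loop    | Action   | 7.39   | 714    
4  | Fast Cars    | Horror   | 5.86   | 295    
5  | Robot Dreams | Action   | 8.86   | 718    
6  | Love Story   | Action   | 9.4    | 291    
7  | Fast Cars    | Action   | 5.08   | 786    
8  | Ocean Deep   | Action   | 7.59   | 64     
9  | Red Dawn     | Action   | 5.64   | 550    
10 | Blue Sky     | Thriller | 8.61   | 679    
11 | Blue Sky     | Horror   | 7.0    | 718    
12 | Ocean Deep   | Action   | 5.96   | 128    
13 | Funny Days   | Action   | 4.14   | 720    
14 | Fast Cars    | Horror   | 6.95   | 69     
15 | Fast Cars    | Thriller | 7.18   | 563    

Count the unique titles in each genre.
SELECT genre, COUNT(DISTINCT title)
FROM movies
GROUP BY genre

Result:
  Action: 7 distinct
  Horror: 3 distinct
  Thriller: 2 distinct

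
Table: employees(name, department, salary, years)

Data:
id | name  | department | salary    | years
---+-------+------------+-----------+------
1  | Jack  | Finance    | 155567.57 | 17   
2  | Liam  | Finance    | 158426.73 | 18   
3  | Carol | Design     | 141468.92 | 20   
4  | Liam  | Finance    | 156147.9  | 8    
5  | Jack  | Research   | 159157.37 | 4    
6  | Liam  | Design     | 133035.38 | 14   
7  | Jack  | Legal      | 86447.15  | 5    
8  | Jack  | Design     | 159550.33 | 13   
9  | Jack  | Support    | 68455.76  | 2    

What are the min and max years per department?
SELECT department, MIN(years), MAX(years)
FROM employees
GROUP BY department

Result:
  Design: min=13, max=20
  Finance: min=8, max=18
  Legal: min=5, max=5
  Research: min=4, max=4
  Support: min=2, max=2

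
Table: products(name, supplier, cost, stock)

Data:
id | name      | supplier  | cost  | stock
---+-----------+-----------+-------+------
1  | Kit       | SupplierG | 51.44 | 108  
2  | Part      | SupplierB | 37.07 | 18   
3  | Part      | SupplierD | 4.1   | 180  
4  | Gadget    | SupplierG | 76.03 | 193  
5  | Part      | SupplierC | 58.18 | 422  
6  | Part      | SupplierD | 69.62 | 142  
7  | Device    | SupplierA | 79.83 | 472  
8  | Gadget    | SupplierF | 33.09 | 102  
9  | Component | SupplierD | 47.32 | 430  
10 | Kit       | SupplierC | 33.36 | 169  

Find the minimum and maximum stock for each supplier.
SELECT supplier, MIN(stock), MAX(stock)
FROM products
GROUP BY supplier

Result:
  SupplierA: min=472, max=472
  SupplierB: min=18, max=18
  SupplierC: min=169, max=422
  SupplierD: min=142, max=430
  SupplierF: min=102, max=102
  SupplierG: min=108, max=193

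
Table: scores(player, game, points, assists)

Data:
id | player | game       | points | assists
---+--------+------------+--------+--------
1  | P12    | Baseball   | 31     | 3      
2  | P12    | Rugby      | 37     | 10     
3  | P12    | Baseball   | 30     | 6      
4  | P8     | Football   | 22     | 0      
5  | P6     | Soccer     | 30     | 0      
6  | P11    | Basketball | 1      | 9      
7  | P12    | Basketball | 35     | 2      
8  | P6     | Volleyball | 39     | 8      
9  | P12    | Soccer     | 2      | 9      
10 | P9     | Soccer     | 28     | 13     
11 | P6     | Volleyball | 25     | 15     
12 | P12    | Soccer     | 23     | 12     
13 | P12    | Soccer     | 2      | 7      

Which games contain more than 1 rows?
SELECT game, COUNT(*) as cnt
FROM scores
GROUP BY game
HAVING COUNT(*) > 1

Result:
  Baseball: 2
  Basketball: 2
  Soccer: 5
  Volleyball: 2

Note: HAVING filters groups after aggregation, WHERE filters rows before.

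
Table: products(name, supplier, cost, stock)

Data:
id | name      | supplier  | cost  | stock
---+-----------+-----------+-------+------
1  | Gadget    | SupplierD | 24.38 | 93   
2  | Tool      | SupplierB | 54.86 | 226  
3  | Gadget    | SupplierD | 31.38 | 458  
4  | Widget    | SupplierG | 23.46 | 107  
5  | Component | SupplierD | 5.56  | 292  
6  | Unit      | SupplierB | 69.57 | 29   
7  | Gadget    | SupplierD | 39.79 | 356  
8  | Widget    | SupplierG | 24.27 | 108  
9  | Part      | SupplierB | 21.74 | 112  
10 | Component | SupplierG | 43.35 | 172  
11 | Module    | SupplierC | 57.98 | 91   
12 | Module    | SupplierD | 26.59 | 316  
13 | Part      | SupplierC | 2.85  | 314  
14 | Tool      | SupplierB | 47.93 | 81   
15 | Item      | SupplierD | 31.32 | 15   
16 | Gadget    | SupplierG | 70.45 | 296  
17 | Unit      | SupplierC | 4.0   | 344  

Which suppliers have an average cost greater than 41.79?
SELECT supplier, AVG(cost)
FROM products
GROUP BY supplier
HAVING AVG(cost) > 41.79

Result:
  SupplierB: avg=48.53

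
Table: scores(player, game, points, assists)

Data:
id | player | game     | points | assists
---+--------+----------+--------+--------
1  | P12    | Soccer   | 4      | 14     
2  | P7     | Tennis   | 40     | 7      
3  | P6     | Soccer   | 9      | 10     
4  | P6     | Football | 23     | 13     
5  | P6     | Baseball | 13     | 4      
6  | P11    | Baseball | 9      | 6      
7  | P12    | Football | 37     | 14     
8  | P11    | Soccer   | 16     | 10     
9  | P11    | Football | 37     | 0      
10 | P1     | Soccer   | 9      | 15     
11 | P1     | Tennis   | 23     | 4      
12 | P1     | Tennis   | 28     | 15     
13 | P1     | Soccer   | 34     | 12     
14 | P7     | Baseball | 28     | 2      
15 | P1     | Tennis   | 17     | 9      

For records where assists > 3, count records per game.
SELECT game, COUNT(*)
FROM scores
WHERE assists > 3
GROUP BY game

Note: WHERE filters rows before grouping.

Result:
  Baseball: 2
  Football: 2
  Soccer: 5
  Tennis: 4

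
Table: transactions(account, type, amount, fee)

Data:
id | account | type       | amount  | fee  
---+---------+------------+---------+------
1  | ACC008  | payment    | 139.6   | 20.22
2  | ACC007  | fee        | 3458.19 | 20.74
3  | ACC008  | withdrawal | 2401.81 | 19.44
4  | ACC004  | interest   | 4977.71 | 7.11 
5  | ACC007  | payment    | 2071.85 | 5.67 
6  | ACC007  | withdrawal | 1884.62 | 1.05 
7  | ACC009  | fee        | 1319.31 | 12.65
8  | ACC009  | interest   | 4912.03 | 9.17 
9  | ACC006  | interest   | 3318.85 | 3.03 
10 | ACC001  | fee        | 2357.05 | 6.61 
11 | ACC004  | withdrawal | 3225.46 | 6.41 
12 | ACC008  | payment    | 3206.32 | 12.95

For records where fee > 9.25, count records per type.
SELECT type, COUNT(*)
FROM transactions
WHERE fee > 9.25
GROUP BY type

Note: WHERE filters rows before grouping.

Result:
  fee: 2
  payment: 2
  withdrawal: 1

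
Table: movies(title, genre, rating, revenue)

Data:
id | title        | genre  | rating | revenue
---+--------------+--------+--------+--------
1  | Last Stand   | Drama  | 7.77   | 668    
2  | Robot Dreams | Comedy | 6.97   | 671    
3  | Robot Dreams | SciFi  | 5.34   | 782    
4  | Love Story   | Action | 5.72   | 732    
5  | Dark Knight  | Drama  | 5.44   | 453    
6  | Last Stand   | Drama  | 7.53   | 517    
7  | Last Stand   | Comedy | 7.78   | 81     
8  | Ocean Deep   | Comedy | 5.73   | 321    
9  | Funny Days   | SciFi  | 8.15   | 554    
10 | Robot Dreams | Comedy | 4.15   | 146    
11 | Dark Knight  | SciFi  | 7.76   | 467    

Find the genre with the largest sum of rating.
SELECT genre, SUM(rating) as val
FROM movies
GROUP BY genre
ORDER BY val DESC
LIMIT 1

Result: Comedy with sum(rating) = 24.63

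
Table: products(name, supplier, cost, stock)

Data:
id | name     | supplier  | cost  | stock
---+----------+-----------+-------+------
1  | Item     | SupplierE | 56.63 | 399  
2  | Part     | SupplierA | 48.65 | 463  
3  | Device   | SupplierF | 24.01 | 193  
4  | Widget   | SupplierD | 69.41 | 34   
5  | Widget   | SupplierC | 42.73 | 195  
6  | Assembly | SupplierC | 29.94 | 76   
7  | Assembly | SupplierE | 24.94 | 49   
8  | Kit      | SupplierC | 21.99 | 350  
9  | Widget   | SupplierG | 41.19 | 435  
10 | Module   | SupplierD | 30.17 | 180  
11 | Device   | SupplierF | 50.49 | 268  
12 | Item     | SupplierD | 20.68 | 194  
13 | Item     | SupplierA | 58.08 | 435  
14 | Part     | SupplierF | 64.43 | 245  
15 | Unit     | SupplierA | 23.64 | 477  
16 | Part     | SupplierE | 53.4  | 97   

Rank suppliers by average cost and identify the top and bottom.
SELECT supplier, AVG(cost)
FROM products
GROUP BY supplier
ORDER BY AVG(cost)

All groups:
  SupplierC: 31.55
  SupplierD: 40.09
  SupplierG: 41.19
  SupplierA: 43.46
  SupplierE: 44.99
  SupplierF: 46.31

Highest: SupplierF (46.31)
Lowest: SupplierC (31.55)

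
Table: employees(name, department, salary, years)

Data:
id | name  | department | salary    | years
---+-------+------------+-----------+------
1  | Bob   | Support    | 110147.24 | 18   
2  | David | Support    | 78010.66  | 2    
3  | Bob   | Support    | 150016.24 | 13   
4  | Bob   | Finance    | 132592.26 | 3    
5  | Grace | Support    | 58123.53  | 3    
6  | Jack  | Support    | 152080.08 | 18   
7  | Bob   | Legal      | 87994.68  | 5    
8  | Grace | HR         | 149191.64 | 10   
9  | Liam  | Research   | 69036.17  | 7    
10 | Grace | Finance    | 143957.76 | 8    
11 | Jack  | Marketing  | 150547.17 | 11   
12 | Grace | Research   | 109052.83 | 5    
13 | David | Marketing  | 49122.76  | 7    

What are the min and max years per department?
SELECT department, MIN(years), MAX(years)
FROM employees
GROUP BY department

Result:
  Finance: min=3, max=8
  HR: min=10, max=10
  Legal: min=5, max=5
  Marketing: min=7, max=11
  Research: min=5, max=7
  Support: min=2, max=18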